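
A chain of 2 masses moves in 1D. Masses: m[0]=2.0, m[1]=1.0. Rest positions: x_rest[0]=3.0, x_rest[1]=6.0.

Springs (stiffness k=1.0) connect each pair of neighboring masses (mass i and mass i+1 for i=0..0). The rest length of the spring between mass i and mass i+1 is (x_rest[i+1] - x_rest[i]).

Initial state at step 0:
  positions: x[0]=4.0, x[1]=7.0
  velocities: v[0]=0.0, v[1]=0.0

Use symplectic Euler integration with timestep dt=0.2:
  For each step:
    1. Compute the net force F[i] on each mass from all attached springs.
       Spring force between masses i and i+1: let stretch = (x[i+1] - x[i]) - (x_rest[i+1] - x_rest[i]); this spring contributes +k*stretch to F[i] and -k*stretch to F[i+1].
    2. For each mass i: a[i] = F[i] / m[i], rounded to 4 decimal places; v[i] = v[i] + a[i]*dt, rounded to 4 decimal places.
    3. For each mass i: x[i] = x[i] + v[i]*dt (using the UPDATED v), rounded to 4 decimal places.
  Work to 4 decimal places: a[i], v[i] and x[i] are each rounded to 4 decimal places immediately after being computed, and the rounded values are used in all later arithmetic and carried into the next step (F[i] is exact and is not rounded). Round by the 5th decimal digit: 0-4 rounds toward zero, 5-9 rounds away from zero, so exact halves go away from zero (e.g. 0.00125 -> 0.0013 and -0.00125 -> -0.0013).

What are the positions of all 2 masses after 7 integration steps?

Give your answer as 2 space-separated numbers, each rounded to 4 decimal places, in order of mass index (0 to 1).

Answer: 4.0000 7.0000

Derivation:
Step 0: x=[4.0000 7.0000] v=[0.0000 0.0000]
Step 1: x=[4.0000 7.0000] v=[0.0000 0.0000]
Step 2: x=[4.0000 7.0000] v=[0.0000 0.0000]
Step 3: x=[4.0000 7.0000] v=[0.0000 0.0000]
Step 4: x=[4.0000 7.0000] v=[0.0000 0.0000]
Step 5: x=[4.0000 7.0000] v=[0.0000 0.0000]
Step 6: x=[4.0000 7.0000] v=[0.0000 0.0000]
Step 7: x=[4.0000 7.0000] v=[0.0000 0.0000]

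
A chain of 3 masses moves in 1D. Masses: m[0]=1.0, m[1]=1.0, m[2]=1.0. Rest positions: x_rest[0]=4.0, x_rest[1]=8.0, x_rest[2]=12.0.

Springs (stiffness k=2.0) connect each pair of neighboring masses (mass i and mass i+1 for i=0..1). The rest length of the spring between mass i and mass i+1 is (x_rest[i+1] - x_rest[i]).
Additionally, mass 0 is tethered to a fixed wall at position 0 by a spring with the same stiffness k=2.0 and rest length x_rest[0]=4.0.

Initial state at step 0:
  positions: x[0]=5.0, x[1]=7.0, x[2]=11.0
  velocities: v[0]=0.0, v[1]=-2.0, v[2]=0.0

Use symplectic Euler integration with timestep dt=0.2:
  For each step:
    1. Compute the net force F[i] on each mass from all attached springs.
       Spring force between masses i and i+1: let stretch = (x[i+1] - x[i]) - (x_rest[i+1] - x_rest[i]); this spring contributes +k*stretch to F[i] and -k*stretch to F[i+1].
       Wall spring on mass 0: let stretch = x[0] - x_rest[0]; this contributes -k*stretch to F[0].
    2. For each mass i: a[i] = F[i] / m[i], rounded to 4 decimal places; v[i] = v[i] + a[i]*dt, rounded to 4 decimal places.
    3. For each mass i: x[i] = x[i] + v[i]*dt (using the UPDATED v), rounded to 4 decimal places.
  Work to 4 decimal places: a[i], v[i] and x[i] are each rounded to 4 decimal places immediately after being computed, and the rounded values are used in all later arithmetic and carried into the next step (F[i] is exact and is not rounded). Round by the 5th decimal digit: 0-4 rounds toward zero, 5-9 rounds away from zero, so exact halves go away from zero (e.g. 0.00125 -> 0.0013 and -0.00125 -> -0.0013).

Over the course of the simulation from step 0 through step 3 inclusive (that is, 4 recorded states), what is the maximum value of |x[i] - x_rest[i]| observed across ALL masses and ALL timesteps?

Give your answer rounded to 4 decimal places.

Step 0: x=[5.0000 7.0000 11.0000] v=[0.0000 -2.0000 0.0000]
Step 1: x=[4.7600 6.7600 11.0000] v=[-1.2000 -1.2000 0.0000]
Step 2: x=[4.2992 6.6992 10.9808] v=[-2.3040 -0.3040 -0.0960]
Step 3: x=[3.6865 6.7889 10.9391] v=[-3.0637 0.4486 -0.2086]
Max displacement = 1.3008

Answer: 1.3008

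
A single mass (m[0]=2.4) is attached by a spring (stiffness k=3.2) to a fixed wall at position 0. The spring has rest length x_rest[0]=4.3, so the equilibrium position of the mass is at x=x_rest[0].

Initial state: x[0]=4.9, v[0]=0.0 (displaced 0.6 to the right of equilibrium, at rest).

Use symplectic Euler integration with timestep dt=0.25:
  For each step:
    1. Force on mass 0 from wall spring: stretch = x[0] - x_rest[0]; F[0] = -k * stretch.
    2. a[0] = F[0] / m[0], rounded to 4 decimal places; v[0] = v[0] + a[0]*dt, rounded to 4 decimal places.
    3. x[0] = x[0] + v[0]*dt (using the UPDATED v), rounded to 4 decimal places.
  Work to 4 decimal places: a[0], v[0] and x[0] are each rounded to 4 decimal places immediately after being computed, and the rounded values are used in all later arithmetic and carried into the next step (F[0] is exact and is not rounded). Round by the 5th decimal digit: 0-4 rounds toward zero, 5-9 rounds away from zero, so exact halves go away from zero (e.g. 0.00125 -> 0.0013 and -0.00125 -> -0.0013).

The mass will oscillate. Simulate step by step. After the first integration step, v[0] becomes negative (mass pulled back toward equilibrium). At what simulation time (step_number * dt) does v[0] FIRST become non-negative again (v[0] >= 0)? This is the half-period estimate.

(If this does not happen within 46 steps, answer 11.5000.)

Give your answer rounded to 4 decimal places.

Answer: 2.7500

Derivation:
Step 0: x=[4.9000] v=[0.0000]
Step 1: x=[4.8500] v=[-0.2000]
Step 2: x=[4.7542] v=[-0.3833]
Step 3: x=[4.6205] v=[-0.5347]
Step 4: x=[4.4601] v=[-0.6415]
Step 5: x=[4.2864] v=[-0.6949]
Step 6: x=[4.1138] v=[-0.6904]
Step 7: x=[3.9567] v=[-0.6283]
Step 8: x=[3.8282] v=[-0.5139]
Step 9: x=[3.7391] v=[-0.3566]
Step 10: x=[3.6967] v=[-0.1696]
Step 11: x=[3.7046] v=[0.0315]
First v>=0 after going negative at step 11, time=2.7500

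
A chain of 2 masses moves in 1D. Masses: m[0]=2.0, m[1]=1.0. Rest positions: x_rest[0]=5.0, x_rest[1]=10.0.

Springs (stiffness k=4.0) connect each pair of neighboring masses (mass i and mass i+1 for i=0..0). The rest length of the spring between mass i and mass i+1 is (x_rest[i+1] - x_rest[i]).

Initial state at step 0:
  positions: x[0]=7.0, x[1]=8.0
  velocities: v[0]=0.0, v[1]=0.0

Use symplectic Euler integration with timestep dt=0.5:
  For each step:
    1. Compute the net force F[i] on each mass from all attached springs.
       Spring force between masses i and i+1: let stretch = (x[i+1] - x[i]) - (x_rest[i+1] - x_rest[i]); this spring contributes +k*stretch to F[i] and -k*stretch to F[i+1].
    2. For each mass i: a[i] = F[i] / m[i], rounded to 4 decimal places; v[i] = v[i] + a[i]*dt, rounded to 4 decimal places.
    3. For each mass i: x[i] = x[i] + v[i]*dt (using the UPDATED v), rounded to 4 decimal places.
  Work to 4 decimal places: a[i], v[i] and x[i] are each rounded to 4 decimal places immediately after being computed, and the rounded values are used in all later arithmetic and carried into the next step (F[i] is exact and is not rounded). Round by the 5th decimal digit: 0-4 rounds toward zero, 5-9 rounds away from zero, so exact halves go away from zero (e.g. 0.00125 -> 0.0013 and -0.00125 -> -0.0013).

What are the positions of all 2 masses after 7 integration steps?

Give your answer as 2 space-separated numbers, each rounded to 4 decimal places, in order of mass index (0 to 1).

Step 0: x=[7.0000 8.0000] v=[0.0000 0.0000]
Step 1: x=[5.0000 12.0000] v=[-4.0000 8.0000]
Step 2: x=[4.0000 14.0000] v=[-2.0000 4.0000]
Step 3: x=[5.5000 11.0000] v=[3.0000 -6.0000]
Step 4: x=[7.2500 7.5000] v=[3.5000 -7.0000]
Step 5: x=[6.6250 8.7500] v=[-1.2500 2.5000]
Step 6: x=[4.5625 12.8750] v=[-4.1250 8.2500]
Step 7: x=[4.1563 13.6875] v=[-0.8125 1.6250]

Answer: 4.1563 13.6875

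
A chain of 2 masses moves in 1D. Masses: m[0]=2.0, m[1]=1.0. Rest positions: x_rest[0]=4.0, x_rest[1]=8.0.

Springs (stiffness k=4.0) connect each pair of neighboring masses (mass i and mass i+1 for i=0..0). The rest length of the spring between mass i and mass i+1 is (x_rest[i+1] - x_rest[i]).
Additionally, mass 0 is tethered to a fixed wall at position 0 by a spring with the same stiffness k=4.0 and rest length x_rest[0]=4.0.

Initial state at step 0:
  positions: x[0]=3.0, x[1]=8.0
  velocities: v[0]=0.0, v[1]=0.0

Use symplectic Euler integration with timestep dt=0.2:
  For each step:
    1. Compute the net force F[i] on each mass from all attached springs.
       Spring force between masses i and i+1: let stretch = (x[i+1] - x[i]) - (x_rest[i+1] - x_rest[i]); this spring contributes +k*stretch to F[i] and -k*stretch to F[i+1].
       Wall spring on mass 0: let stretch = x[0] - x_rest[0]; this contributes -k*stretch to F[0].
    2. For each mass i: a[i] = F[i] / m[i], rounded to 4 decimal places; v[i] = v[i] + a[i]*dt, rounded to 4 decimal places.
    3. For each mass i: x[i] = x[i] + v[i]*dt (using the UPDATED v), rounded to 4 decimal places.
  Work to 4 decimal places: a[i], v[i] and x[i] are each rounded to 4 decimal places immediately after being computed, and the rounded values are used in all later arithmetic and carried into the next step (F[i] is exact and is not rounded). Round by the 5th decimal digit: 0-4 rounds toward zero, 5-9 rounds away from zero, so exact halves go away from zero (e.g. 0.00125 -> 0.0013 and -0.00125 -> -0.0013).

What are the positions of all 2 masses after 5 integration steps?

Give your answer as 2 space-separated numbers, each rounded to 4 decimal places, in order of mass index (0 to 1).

Step 0: x=[3.0000 8.0000] v=[0.0000 0.0000]
Step 1: x=[3.1600 7.8400] v=[0.8000 -0.8000]
Step 2: x=[3.4416 7.5712] v=[1.4080 -1.3440]
Step 3: x=[3.7782 7.2817] v=[1.6832 -1.4477]
Step 4: x=[4.0929 7.0716] v=[1.5733 -1.0505]
Step 5: x=[4.3184 7.0249] v=[1.1276 -0.2335]

Answer: 4.3184 7.0249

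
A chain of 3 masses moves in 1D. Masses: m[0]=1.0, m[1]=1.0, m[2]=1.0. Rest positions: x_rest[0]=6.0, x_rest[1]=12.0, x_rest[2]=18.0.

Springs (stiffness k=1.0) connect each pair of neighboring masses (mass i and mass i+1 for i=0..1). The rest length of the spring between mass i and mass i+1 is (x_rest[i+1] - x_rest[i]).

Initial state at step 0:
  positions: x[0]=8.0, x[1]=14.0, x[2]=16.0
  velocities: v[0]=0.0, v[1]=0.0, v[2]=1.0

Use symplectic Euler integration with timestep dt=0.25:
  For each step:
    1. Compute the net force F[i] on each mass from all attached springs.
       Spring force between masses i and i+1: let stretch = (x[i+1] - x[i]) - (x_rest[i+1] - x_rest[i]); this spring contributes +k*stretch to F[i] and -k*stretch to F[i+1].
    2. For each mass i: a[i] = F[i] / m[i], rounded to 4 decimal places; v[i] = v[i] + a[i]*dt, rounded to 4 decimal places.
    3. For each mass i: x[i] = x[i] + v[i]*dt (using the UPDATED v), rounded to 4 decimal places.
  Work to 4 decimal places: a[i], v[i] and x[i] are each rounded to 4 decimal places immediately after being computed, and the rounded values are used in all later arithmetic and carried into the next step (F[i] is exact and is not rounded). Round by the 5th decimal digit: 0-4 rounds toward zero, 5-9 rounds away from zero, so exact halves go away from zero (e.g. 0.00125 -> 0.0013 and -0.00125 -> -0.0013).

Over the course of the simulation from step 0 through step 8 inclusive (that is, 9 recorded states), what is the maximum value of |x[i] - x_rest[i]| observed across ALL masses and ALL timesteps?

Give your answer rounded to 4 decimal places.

Answer: 3.4027

Derivation:
Step 0: x=[8.0000 14.0000 16.0000] v=[0.0000 0.0000 1.0000]
Step 1: x=[8.0000 13.7500 16.5000] v=[0.0000 -1.0000 2.0000]
Step 2: x=[7.9844 13.3125 17.2031] v=[-0.0625 -1.7500 2.8125]
Step 3: x=[7.9268 12.7852 18.0381] v=[-0.2305 -2.1094 3.3399]
Step 4: x=[7.7978 12.2825 18.9198] v=[-0.5159 -2.0108 3.5267]
Step 5: x=[7.5741 11.9143 19.7617] v=[-0.8947 -1.4727 3.3674]
Step 6: x=[7.2467 11.7653 20.4881] v=[-1.3097 -0.5959 2.9056]
Step 7: x=[6.8267 11.8791 21.0443] v=[-1.6801 0.4552 2.2249]
Step 8: x=[6.3475 12.2500 21.4027] v=[-1.9170 1.4834 1.4336]
Max displacement = 3.4027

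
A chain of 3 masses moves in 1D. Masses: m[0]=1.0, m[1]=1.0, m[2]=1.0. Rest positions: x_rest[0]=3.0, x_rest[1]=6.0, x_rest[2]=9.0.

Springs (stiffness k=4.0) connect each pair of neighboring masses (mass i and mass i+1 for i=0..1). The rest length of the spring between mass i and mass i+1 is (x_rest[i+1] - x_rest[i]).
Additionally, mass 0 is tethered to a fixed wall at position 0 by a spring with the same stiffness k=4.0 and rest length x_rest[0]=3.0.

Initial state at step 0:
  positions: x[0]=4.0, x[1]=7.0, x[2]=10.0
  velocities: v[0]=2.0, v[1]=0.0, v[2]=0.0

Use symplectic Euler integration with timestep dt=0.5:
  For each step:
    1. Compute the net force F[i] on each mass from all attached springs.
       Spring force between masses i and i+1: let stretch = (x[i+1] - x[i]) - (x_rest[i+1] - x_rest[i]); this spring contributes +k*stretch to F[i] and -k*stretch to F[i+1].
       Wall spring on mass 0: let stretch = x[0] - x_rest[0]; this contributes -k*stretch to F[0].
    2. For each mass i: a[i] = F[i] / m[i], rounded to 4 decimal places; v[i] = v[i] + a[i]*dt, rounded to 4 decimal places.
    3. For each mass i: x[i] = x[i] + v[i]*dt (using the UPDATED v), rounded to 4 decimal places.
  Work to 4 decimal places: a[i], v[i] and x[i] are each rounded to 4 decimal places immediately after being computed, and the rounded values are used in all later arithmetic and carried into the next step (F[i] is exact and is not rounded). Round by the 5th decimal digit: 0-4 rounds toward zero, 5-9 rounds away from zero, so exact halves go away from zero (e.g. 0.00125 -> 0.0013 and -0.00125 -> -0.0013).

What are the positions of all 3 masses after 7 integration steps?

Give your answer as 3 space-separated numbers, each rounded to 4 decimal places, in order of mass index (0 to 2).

Step 0: x=[4.0000 7.0000 10.0000] v=[2.0000 0.0000 0.0000]
Step 1: x=[4.0000 7.0000 10.0000] v=[0.0000 0.0000 0.0000]
Step 2: x=[3.0000 7.0000 10.0000] v=[-2.0000 0.0000 0.0000]
Step 3: x=[3.0000 6.0000 10.0000] v=[0.0000 -2.0000 0.0000]
Step 4: x=[3.0000 6.0000 9.0000] v=[0.0000 0.0000 -2.0000]
Step 5: x=[3.0000 6.0000 8.0000] v=[0.0000 0.0000 -2.0000]
Step 6: x=[3.0000 5.0000 8.0000] v=[0.0000 -2.0000 0.0000]
Step 7: x=[2.0000 5.0000 8.0000] v=[-2.0000 0.0000 0.0000]

Answer: 2.0000 5.0000 8.0000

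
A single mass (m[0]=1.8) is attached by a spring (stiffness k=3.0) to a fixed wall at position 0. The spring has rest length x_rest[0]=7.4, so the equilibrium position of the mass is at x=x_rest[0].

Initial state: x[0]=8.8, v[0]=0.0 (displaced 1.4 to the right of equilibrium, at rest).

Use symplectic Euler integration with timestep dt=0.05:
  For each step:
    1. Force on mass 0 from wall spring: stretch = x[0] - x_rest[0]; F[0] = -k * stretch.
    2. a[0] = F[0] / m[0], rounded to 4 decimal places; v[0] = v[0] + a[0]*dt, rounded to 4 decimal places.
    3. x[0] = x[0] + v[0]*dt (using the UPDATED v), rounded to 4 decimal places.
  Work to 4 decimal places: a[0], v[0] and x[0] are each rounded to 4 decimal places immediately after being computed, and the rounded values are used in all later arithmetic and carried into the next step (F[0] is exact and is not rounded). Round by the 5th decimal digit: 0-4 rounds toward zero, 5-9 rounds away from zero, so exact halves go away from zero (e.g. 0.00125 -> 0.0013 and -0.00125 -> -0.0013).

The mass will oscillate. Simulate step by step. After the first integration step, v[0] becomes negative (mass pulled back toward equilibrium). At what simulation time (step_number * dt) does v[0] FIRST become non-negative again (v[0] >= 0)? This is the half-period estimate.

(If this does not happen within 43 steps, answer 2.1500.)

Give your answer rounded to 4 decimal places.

Answer: 2.1500

Derivation:
Step 0: x=[8.8000] v=[0.0000]
Step 1: x=[8.7942] v=[-0.1167]
Step 2: x=[8.7826] v=[-0.2329]
Step 3: x=[8.7652] v=[-0.3481]
Step 4: x=[8.7421] v=[-0.4619]
Step 5: x=[8.7134] v=[-0.5737]
Step 6: x=[8.6792] v=[-0.6832]
Step 7: x=[8.6397] v=[-0.7898]
Step 8: x=[8.5950] v=[-0.8931]
Step 9: x=[8.5454] v=[-0.9927]
Step 10: x=[8.4910] v=[-1.0882]
Step 11: x=[8.4320] v=[-1.1791]
Step 12: x=[8.3687] v=[-1.2651]
Step 13: x=[8.3014] v=[-1.3458]
Step 14: x=[8.2304] v=[-1.4209]
Step 15: x=[8.1559] v=[-1.4901]
Step 16: x=[8.0782] v=[-1.5531]
Step 17: x=[7.9977] v=[-1.6096]
Step 18: x=[7.9147] v=[-1.6594]
Step 19: x=[7.8296] v=[-1.7023]
Step 20: x=[7.7427] v=[-1.7381]
Step 21: x=[7.6544] v=[-1.7667]
Step 22: x=[7.5650] v=[-1.7879]
Step 23: x=[7.4749] v=[-1.8017]
Step 24: x=[7.3845] v=[-1.8079]
Step 25: x=[7.2942] v=[-1.8066]
Step 26: x=[7.2043] v=[-1.7978]
Step 27: x=[7.1152] v=[-1.7815]
Step 28: x=[7.0273] v=[-1.7578]
Step 29: x=[6.9410] v=[-1.7267]
Step 30: x=[6.8566] v=[-1.6885]
Step 31: x=[6.7744] v=[-1.6432]
Step 32: x=[6.6948] v=[-1.5911]
Step 33: x=[6.6182] v=[-1.5323]
Step 34: x=[6.5448] v=[-1.4672]
Step 35: x=[6.4750] v=[-1.3959]
Step 36: x=[6.4091] v=[-1.3188]
Step 37: x=[6.3473] v=[-1.2362]
Step 38: x=[6.2899] v=[-1.1485]
Step 39: x=[6.2371] v=[-1.0560]
Step 40: x=[6.1891] v=[-0.9591]
Step 41: x=[6.1462] v=[-0.8582]
Step 42: x=[6.1085] v=[-0.7537]
Step 43: x=[6.0762] v=[-0.6461]
v[0] did not become non-negative within 43 steps; using fallback time=2.1500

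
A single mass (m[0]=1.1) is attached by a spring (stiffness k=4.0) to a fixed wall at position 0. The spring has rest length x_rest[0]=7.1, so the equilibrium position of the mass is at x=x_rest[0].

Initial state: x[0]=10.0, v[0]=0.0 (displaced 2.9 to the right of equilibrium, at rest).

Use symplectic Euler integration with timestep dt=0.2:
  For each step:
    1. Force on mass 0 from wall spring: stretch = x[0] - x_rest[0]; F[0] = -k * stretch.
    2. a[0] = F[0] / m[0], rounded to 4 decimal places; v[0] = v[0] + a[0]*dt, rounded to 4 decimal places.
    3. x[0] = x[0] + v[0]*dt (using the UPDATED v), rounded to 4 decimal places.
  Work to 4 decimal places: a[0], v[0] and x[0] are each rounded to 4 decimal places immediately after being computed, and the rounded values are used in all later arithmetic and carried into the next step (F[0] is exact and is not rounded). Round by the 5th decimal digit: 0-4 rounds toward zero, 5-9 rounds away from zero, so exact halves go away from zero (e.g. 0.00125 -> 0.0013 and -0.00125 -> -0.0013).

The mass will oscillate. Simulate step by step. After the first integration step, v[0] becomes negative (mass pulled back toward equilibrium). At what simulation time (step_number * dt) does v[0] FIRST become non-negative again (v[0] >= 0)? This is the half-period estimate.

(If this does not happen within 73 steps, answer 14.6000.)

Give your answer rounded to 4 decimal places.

Step 0: x=[10.0000] v=[0.0000]
Step 1: x=[9.5782] v=[-2.1091]
Step 2: x=[8.7959] v=[-3.9114]
Step 3: x=[7.7669] v=[-5.1448]
Step 4: x=[6.6409] v=[-5.6298]
Step 5: x=[5.5817] v=[-5.2959]
Step 6: x=[4.7434] v=[-4.1917]
Step 7: x=[4.2478] v=[-2.4778]
Step 8: x=[4.1671] v=[-0.4035]
Step 9: x=[4.5130] v=[1.7295]
First v>=0 after going negative at step 9, time=1.8000

Answer: 1.8000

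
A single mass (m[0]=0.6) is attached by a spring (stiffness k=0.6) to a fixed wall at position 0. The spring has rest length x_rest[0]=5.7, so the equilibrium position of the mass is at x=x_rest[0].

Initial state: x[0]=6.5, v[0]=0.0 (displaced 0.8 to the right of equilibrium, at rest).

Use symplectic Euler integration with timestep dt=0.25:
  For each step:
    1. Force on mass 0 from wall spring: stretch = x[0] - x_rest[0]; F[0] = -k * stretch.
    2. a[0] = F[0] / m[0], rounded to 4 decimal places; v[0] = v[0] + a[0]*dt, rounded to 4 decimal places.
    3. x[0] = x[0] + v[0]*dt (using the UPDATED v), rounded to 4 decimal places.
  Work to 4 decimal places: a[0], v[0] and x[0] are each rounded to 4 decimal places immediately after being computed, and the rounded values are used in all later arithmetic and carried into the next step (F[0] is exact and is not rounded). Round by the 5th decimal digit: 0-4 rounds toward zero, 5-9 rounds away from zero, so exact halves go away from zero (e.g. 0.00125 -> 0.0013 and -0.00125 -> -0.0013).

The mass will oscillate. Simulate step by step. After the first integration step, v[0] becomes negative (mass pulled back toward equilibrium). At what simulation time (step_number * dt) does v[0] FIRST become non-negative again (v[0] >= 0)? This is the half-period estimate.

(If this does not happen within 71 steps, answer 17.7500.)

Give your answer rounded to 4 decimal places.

Step 0: x=[6.5000] v=[0.0000]
Step 1: x=[6.4500] v=[-0.2000]
Step 2: x=[6.3531] v=[-0.3875]
Step 3: x=[6.2154] v=[-0.5508]
Step 4: x=[6.0455] v=[-0.6797]
Step 5: x=[5.8540] v=[-0.7661]
Step 6: x=[5.6529] v=[-0.8046]
Step 7: x=[5.4547] v=[-0.7928]
Step 8: x=[5.2718] v=[-0.7315]
Step 9: x=[5.1157] v=[-0.6245]
Step 10: x=[4.9961] v=[-0.4784]
Step 11: x=[4.9205] v=[-0.3024]
Step 12: x=[4.8936] v=[-0.1075]
Step 13: x=[4.9171] v=[0.0941]
First v>=0 after going negative at step 13, time=3.2500

Answer: 3.2500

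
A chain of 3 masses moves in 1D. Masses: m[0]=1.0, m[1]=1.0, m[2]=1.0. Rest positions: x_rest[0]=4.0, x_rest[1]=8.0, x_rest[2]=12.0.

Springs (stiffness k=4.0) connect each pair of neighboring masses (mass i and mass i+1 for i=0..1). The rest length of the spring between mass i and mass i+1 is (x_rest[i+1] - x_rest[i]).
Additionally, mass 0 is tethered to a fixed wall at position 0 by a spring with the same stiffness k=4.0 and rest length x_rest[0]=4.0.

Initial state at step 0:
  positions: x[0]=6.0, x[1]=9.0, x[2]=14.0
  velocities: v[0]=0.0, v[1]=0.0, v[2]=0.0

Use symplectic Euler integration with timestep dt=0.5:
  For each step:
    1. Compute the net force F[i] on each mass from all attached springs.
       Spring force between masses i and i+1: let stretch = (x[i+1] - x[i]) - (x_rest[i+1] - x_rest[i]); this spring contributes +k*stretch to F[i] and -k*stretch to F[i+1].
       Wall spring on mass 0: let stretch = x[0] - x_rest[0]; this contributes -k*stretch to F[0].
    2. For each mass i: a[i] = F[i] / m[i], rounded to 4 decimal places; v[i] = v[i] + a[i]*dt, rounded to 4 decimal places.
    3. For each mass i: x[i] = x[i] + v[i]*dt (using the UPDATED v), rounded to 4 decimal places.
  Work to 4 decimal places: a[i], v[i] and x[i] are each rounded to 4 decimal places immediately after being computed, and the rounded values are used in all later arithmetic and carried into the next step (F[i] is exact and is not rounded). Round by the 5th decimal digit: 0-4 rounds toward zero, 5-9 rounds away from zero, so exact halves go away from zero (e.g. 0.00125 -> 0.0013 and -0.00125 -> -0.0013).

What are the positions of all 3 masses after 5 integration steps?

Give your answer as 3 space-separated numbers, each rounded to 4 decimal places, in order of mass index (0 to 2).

Step 0: x=[6.0000 9.0000 14.0000] v=[0.0000 0.0000 0.0000]
Step 1: x=[3.0000 11.0000 13.0000] v=[-6.0000 4.0000 -2.0000]
Step 2: x=[5.0000 7.0000 14.0000] v=[4.0000 -8.0000 2.0000]
Step 3: x=[4.0000 8.0000 12.0000] v=[-2.0000 2.0000 -4.0000]
Step 4: x=[3.0000 9.0000 10.0000] v=[-2.0000 2.0000 -4.0000]
Step 5: x=[5.0000 5.0000 11.0000] v=[4.0000 -8.0000 2.0000]

Answer: 5.0000 5.0000 11.0000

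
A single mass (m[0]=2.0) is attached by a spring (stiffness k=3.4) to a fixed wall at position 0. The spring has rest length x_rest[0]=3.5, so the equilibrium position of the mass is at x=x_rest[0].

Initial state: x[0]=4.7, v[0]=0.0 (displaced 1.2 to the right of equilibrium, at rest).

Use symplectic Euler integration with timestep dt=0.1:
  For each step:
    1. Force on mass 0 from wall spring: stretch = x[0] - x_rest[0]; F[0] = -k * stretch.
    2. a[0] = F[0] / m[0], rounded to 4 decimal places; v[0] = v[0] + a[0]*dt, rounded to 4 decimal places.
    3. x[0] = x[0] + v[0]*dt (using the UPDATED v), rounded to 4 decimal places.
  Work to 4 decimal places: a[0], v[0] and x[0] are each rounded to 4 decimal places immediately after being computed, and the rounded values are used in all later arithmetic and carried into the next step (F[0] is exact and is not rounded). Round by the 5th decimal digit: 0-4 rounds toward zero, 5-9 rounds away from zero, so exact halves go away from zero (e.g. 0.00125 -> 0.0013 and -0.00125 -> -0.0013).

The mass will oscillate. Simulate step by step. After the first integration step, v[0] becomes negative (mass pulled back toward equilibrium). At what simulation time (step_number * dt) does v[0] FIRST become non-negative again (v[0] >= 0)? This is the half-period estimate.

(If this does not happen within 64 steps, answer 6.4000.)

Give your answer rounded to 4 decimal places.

Answer: 2.5000

Derivation:
Step 0: x=[4.7000] v=[0.0000]
Step 1: x=[4.6796] v=[-0.2040]
Step 2: x=[4.6392] v=[-0.4045]
Step 3: x=[4.5794] v=[-0.5982]
Step 4: x=[4.5012] v=[-0.7817]
Step 5: x=[4.4060] v=[-0.9519]
Step 6: x=[4.2954] v=[-1.1059]
Step 7: x=[4.1713] v=[-1.2411]
Step 8: x=[4.0358] v=[-1.3552]
Step 9: x=[3.8912] v=[-1.4463]
Step 10: x=[3.7399] v=[-1.5128]
Step 11: x=[3.5845] v=[-1.5536]
Step 12: x=[3.4277] v=[-1.5680]
Step 13: x=[3.2721] v=[-1.5557]
Step 14: x=[3.1204] v=[-1.5170]
Step 15: x=[2.9752] v=[-1.4525]
Step 16: x=[2.8389] v=[-1.3633]
Step 17: x=[2.7138] v=[-1.2509]
Step 18: x=[2.6021] v=[-1.1173]
Step 19: x=[2.5056] v=[-0.9647]
Step 20: x=[2.4260] v=[-0.7957]
Step 21: x=[2.3647] v=[-0.6131]
Step 22: x=[2.3227] v=[-0.4201]
Step 23: x=[2.3007] v=[-0.2200]
Step 24: x=[2.2991] v=[-0.0161]
Step 25: x=[2.3179] v=[0.1881]
First v>=0 after going negative at step 25, time=2.5000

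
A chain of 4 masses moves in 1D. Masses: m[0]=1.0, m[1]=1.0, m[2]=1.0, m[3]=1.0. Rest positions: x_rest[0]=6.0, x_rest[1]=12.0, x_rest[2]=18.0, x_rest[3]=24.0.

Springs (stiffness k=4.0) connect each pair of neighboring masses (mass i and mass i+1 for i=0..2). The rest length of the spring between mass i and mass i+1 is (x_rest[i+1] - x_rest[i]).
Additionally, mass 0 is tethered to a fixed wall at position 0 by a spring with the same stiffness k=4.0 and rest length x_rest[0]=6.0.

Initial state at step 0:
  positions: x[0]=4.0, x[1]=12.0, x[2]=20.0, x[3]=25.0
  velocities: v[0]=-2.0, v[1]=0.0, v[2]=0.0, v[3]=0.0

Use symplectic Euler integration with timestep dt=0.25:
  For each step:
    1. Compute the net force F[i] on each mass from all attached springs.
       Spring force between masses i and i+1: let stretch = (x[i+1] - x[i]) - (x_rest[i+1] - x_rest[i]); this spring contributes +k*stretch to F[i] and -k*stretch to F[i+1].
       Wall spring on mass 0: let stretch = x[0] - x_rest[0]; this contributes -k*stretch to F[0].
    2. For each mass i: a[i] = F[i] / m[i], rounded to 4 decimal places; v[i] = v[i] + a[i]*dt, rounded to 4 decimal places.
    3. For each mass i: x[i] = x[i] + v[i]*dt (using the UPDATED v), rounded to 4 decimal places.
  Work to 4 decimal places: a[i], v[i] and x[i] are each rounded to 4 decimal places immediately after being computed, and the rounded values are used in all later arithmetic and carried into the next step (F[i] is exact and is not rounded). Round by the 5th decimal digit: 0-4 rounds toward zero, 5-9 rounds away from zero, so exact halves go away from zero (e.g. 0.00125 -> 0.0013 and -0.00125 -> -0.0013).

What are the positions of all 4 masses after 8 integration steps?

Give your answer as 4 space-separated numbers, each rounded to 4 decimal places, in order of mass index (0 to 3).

Answer: 5.1061 13.1214 18.7053 22.1631

Derivation:
Step 0: x=[4.0000 12.0000 20.0000 25.0000] v=[-2.0000 0.0000 0.0000 0.0000]
Step 1: x=[4.5000 12.0000 19.2500 25.2500] v=[2.0000 0.0000 -3.0000 1.0000]
Step 2: x=[5.7500 11.9375 18.1875 25.5000] v=[5.0000 -0.2500 -4.2500 1.0000]
Step 3: x=[7.1094 11.8906 17.3906 25.4219] v=[5.4375 -0.1875 -3.1875 -0.3125]
Step 4: x=[7.8867 12.0234 17.2266 24.8360] v=[3.1093 0.5313 -0.6562 -2.3438]
Step 5: x=[7.7265 12.4229 17.6641 23.8477] v=[-0.6407 1.5978 1.7500 -3.9532]
Step 6: x=[6.8088 12.9586 18.3372 22.8135] v=[-3.6708 2.1426 2.6924 -4.1368]
Step 7: x=[5.7264 13.3015 18.7847 22.1602] v=[-4.3298 1.3714 1.7901 -2.6131]
Step 8: x=[5.1061 13.1214 18.7053 22.1631] v=[-2.4811 -0.7205 -0.3176 0.0114]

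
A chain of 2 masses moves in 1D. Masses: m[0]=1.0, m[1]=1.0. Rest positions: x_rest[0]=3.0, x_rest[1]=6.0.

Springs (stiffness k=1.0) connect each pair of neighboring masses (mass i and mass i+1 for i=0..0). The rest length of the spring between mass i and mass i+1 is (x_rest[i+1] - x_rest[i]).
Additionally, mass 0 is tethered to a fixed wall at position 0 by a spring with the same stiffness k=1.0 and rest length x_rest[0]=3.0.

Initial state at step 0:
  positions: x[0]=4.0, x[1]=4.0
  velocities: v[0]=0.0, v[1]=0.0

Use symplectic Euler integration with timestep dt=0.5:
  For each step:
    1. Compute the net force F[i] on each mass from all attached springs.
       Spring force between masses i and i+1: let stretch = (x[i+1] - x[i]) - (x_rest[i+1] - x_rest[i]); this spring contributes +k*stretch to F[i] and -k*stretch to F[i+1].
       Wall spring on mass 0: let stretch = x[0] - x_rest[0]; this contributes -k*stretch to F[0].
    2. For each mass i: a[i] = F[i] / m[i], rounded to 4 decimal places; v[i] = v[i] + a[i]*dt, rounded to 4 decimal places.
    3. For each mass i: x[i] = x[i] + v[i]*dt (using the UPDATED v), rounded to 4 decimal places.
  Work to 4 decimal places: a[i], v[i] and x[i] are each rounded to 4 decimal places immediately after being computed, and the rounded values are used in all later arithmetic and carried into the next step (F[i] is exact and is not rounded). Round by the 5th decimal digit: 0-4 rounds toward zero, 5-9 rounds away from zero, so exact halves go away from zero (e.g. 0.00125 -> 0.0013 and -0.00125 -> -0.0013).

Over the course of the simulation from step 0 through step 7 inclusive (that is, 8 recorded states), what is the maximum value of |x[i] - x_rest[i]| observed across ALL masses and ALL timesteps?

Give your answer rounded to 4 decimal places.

Step 0: x=[4.0000 4.0000] v=[0.0000 0.0000]
Step 1: x=[3.0000 4.7500] v=[-2.0000 1.5000]
Step 2: x=[1.6875 5.8125] v=[-2.6250 2.1250]
Step 3: x=[0.9844 6.5938] v=[-1.4063 1.5625]
Step 4: x=[1.4375 6.7227] v=[0.9062 0.2578]
Step 5: x=[2.8526 6.2803] v=[2.8301 -0.8848]
Step 6: x=[4.4115 5.7310] v=[3.1177 -1.0987]
Step 7: x=[5.1974 5.6018] v=[1.5717 -0.2585]
Max displacement = 2.1974

Answer: 2.1974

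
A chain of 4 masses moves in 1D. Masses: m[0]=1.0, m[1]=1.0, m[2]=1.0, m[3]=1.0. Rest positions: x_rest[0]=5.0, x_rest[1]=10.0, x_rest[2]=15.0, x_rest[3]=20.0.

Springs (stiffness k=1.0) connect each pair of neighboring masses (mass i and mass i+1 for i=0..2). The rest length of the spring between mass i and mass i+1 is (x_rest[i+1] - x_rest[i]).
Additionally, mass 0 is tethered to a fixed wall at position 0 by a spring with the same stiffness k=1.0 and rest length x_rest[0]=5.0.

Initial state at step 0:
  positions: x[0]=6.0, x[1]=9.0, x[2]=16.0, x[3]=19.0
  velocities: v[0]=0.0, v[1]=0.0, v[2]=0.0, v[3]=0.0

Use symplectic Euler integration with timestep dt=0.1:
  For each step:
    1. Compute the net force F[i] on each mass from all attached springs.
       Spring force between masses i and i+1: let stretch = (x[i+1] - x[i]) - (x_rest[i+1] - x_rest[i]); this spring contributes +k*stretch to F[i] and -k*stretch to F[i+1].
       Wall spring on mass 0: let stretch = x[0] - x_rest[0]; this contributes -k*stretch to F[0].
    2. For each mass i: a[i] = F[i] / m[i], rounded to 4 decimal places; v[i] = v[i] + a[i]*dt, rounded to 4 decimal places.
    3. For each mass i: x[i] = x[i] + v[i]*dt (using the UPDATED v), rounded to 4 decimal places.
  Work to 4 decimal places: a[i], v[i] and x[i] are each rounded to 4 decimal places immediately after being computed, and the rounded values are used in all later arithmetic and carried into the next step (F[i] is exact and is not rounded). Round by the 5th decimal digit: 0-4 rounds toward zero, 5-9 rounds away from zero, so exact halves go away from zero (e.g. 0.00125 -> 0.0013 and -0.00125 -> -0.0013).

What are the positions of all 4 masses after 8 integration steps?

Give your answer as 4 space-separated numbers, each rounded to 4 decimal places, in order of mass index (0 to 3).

Step 0: x=[6.0000 9.0000 16.0000 19.0000] v=[0.0000 0.0000 0.0000 0.0000]
Step 1: x=[5.9700 9.0400 15.9600 19.0200] v=[-0.3000 0.4000 -0.4000 0.2000]
Step 2: x=[5.9110 9.1185 15.8814 19.0594] v=[-0.5900 0.7850 -0.7860 0.3940]
Step 3: x=[5.8250 9.2326 15.7670 19.1170] v=[-0.8604 1.1405 -1.1445 0.5762]
Step 4: x=[5.7148 9.3779 15.6207 19.1911] v=[-1.1021 1.4532 -1.4629 0.7412]
Step 5: x=[5.5841 9.5490 15.4477 19.2795] v=[-1.3073 1.7112 -1.7301 0.8842]
Step 6: x=[5.4372 9.7395 15.2540 19.3796] v=[-1.4692 1.9046 -1.9368 1.0010]
Step 7: x=[5.2789 9.9421 15.0464 19.4884] v=[-1.5827 2.0258 -2.0757 1.0884]
Step 8: x=[5.1145 10.1491 14.8322 19.6028] v=[-1.6443 2.0699 -2.1419 1.1442]

Answer: 5.1145 10.1491 14.8322 19.6028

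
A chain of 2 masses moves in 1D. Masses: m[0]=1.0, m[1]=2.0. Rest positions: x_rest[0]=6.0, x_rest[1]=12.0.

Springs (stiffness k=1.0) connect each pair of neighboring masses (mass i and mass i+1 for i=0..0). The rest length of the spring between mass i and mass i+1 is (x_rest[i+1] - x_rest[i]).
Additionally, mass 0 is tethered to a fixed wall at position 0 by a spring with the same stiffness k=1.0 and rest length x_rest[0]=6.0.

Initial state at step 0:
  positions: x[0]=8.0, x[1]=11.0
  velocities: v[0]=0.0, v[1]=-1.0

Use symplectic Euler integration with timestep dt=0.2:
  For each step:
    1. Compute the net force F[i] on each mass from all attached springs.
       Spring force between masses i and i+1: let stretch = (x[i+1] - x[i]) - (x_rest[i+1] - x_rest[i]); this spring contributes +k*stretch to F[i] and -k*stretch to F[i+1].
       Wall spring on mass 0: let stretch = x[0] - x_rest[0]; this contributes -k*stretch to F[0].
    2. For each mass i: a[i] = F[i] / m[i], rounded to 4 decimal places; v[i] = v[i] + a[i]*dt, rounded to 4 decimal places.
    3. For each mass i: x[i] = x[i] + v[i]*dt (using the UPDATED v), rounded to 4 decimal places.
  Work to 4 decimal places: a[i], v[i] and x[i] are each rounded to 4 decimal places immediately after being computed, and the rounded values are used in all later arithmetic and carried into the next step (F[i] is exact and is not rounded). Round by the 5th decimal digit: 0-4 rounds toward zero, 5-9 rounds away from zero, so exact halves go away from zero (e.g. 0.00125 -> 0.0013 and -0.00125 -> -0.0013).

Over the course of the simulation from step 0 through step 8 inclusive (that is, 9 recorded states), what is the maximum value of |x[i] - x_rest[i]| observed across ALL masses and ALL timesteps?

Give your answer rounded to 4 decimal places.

Answer: 2.5334

Derivation:
Step 0: x=[8.0000 11.0000] v=[0.0000 -1.0000]
Step 1: x=[7.8000 10.8600] v=[-1.0000 -0.7000]
Step 2: x=[7.4104 10.7788] v=[-1.9480 -0.4060]
Step 3: x=[6.8591 10.7502] v=[-2.7564 -0.1428]
Step 4: x=[6.1891 10.7638] v=[-3.3500 0.0681]
Step 5: x=[5.4545 10.8059] v=[-3.6729 0.2106]
Step 6: x=[4.7158 10.8610] v=[-3.6935 0.2755]
Step 7: x=[4.0343 10.9132] v=[-3.4076 0.2610]
Step 8: x=[3.4666 10.9478] v=[-2.8387 0.1731]
Max displacement = 2.5334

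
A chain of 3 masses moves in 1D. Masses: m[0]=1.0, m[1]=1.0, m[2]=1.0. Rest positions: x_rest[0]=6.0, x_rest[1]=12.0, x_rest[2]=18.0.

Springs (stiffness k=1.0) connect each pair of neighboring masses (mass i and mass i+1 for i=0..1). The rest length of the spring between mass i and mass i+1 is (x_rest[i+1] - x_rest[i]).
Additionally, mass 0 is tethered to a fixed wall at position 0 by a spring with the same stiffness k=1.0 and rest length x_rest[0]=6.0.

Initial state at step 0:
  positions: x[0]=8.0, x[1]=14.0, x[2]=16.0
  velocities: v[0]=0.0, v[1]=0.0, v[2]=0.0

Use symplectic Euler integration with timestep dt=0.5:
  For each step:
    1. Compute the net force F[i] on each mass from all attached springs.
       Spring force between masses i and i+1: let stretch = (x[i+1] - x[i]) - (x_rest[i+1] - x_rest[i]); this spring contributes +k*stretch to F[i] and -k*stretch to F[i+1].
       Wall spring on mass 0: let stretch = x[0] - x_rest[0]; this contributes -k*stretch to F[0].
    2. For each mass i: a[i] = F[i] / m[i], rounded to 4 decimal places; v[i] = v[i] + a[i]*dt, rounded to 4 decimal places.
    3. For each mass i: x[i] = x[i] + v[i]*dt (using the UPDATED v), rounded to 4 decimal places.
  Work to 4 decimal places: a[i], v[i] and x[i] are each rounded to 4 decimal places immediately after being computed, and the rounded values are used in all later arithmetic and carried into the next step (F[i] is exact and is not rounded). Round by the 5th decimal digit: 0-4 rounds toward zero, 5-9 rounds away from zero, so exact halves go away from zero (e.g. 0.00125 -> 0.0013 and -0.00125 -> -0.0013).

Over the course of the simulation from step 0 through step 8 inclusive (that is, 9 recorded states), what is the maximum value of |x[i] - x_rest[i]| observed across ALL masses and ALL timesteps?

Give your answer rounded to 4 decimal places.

Step 0: x=[8.0000 14.0000 16.0000] v=[0.0000 0.0000 0.0000]
Step 1: x=[7.5000 13.0000 17.0000] v=[-1.0000 -2.0000 2.0000]
Step 2: x=[6.5000 11.6250 18.5000] v=[-2.0000 -2.7500 3.0000]
Step 3: x=[5.1563 10.6875 19.7813] v=[-2.6875 -1.8750 2.5625]
Step 4: x=[3.9063 10.6407 20.2891] v=[-2.5001 -0.0937 1.0156]
Step 5: x=[3.3633 11.3224 19.8848] v=[-1.0861 1.3633 -0.8086]
Step 6: x=[3.9692 12.1549 18.8399] v=[1.2118 1.6650 -2.0898]
Step 7: x=[5.6293 12.6123 17.6238] v=[3.3201 0.9147 -2.4323]
Step 8: x=[7.6278 12.5768 16.6548] v=[3.9970 -0.0711 -1.9381]
Max displacement = 2.6367

Answer: 2.6367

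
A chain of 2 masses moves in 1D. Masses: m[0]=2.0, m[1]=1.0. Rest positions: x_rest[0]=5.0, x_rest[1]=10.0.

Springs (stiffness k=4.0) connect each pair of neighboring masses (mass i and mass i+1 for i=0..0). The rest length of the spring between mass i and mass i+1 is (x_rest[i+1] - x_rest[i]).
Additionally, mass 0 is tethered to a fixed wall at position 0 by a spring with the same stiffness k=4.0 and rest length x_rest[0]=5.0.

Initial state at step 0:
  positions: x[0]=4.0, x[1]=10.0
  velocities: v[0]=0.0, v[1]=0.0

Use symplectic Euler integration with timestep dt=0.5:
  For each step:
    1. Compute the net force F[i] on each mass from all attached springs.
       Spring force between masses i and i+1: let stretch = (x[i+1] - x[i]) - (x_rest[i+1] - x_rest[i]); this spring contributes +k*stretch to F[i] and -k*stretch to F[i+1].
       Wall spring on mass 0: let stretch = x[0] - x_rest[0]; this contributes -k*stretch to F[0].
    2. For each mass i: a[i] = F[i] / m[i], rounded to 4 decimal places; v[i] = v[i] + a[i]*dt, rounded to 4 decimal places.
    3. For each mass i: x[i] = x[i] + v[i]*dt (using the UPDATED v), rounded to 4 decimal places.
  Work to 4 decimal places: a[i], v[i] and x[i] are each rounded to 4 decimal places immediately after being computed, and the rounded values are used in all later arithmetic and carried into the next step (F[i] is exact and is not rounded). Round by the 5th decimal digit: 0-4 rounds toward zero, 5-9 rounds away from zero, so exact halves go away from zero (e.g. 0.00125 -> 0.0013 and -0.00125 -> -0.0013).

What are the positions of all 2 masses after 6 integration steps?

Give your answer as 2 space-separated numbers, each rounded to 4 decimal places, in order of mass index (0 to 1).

Step 0: x=[4.0000 10.0000] v=[0.0000 0.0000]
Step 1: x=[5.0000 9.0000] v=[2.0000 -2.0000]
Step 2: x=[5.5000 9.0000] v=[1.0000 0.0000]
Step 3: x=[5.0000 10.5000] v=[-1.0000 3.0000]
Step 4: x=[4.7500 11.5000] v=[-0.5000 2.0000]
Step 5: x=[5.5000 10.7500] v=[1.5000 -1.5000]
Step 6: x=[6.1250 9.7500] v=[1.2500 -2.0000]

Answer: 6.1250 9.7500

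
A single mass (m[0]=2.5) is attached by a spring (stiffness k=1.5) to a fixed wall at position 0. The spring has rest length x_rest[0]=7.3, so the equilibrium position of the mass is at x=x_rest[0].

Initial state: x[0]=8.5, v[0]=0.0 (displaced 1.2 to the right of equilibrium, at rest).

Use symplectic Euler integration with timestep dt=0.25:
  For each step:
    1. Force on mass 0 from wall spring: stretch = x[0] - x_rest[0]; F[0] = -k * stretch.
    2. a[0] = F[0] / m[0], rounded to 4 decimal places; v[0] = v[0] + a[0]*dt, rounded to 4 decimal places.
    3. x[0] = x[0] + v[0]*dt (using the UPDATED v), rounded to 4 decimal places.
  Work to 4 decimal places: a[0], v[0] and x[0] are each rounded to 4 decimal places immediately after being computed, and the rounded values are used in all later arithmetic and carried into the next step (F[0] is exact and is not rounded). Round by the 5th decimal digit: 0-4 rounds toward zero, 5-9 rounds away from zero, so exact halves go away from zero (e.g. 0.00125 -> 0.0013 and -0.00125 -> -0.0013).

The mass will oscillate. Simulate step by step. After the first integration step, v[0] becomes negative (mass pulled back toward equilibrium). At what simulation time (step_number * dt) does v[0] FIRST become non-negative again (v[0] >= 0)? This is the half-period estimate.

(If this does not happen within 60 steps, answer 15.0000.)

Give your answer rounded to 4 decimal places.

Answer: 4.2500

Derivation:
Step 0: x=[8.5000] v=[0.0000]
Step 1: x=[8.4550] v=[-0.1800]
Step 2: x=[8.3667] v=[-0.3533]
Step 3: x=[8.2384] v=[-0.5133]
Step 4: x=[8.0749] v=[-0.6541]
Step 5: x=[7.8823] v=[-0.7703]
Step 6: x=[7.6679] v=[-0.8577]
Step 7: x=[7.4397] v=[-0.9129]
Step 8: x=[7.2062] v=[-0.9339]
Step 9: x=[6.9763] v=[-0.9198]
Step 10: x=[6.7585] v=[-0.8713]
Step 11: x=[6.5610] v=[-0.7901]
Step 12: x=[6.3912] v=[-0.6793]
Step 13: x=[6.2555] v=[-0.5430]
Step 14: x=[6.1589] v=[-0.3863]
Step 15: x=[6.1051] v=[-0.2151]
Step 16: x=[6.0961] v=[-0.0359]
Step 17: x=[6.1323] v=[0.1447]
First v>=0 after going negative at step 17, time=4.2500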